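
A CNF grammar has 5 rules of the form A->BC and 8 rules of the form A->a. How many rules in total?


CNF allows two rule forms:
  A -> BC (binary): 5 rules
  A -> a (terminal): 8 rules
Total = 5 + 8 = 13

13


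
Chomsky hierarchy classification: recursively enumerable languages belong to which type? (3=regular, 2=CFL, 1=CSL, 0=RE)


Chomsky hierarchy levels:
  Type 3: Regular (DFA/NFA/regex)
  Type 2: Context-free (PDA)
  Type 1: Context-sensitive
  Type 0: Recursively enumerable (TM)
'recursively enumerable' corresponds to Type 0

0


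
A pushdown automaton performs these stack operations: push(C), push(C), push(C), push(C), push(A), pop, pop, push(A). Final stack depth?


Tracing stack operations:
  push(C) -> stack = [C], depth=1
  push(C) -> stack = [C,C], depth=2
  push(C) -> stack = [C,C,C], depth=3
  push(C) -> stack = [C,C,C,C], depth=4
  push(A) -> stack = [C,C,C,C,A], depth=5
  pop -> removed A, stack = [C,C,C,C], depth=4
  pop -> removed C, stack = [C,C,C], depth=3
  push(A) -> stack = [C,C,C,A], depth=4
Final depth = 4

4


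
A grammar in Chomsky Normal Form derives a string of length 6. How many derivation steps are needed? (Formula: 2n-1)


Chomsky Normal Form derivation:
String length n = 6
Each step either:
  - Splits a nonterminal into two (n-1 such steps)
  - Converts a nonterminal to terminal (n such steps)
Total = (n-1) + n = 2n - 1
= 2(6) - 1
= 12 - 1
= 11

11


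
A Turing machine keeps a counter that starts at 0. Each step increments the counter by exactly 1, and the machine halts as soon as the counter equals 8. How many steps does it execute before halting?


Counter starts at 0. Counting sequence:
  Step 1: counter = 1
  Step 2: counter = 2
  Step 3: counter = 3
  Step 4: counter = 4
  Step 5: counter = 5
  Step 6: counter = 6
  Step 7: counter = 7
  Step 8: counter = 8
Counter reached 8 -> halt
Total steps = 8

8


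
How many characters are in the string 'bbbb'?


String: 'bbbb'
Counting characters:
  'b' appears 4 time(s)
Total length = 0 + 4 = 4

4


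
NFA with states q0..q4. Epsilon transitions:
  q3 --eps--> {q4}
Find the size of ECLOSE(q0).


Starting from q0
Initialize closure = {q0}
q0 has no outgoing epsilon transitions -> nothing to add
Final closure: {q0}
Size = 1

1


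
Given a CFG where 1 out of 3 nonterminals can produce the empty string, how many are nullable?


Nonterminals: {S, A, B}
A nonterminal is nullable if it can derive epsilon
Counting nullable nonterminals: 1
Total nullable = 1

1


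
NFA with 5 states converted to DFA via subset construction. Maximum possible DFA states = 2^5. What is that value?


NFA has 5 states
Subset construction: each DFA state = subset of NFA states
Maximum subsets = 2^5
2^5 = 32

32


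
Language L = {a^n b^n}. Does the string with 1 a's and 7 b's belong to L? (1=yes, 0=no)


Language requires equal numbers of a's and b's
PDA pushes for each 'a', pops for each 'b'
Number of a's = 1
Number of b's = 7
1 != 7 -> Reject

0


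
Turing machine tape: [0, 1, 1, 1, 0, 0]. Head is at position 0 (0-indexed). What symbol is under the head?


Tape: [0, 1, 1, 1, 0, 0]
Positions: 0 1 2 3 4 5
Values:    0 1 1 1 0 0
Head at position 0
tape[0] = 0

0


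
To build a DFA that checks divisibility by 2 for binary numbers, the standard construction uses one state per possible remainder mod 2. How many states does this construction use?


Divisibility by 2 is tracked via the remainder mod 2: 0, 1, ..., 1
The construction assigns one state to each remainder
Number of remainders = 2

2


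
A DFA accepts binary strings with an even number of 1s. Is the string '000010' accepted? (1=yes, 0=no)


DFA has 2 states: q_even (start, accept=yes) and q_odd
Processing string '000010' character by character:
  Position 0: read '0', 1-count=0 -> q_even (no change)
  Position 1: read '0', 1-count=0 -> q_even (no change)
  Position 2: read '0', 1-count=0 -> q_even (no change)
  Position 3: read '0', 1-count=0 -> q_even (no change)
  Position 4: read '1', 1-count=1 -> q_odd
  Position 5: read '0', 1-count=1 -> q_odd (no change)
Final state: q_odd, total 1s = 1 (odd); the DFA requires an even count -> reject

0


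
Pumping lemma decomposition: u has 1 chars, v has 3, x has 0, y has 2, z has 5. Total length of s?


|s| = |u| + |v| + |x| + |y| + |z|
= 1 + 3 + 0 + 2 + 5
= 4 + 0 + 7
= 4 + 7
= 11

11


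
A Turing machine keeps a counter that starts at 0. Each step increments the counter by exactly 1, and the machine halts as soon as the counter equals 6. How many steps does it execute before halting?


Counter starts at 0. Counting sequence:
  Step 1: counter = 1
  Step 2: counter = 2
  Step 3: counter = 3
  Step 4: counter = 4
  Step 5: counter = 5
  Step 6: counter = 6
Counter reached 6 -> halt
Total steps = 6

6


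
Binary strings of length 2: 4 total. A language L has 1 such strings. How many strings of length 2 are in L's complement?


Alphabet: {0,1}
String length: 2
Total strings of length 2 = 2^2 = 4
Strings in L = 1
Complement = total - |L|
= 4 - 1
= 3

3


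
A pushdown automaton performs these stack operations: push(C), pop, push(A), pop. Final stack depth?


Tracing stack operations:
  push(C) -> stack = [C], depth=1
  pop -> removed C, stack = [], depth=0
  push(A) -> stack = [A], depth=1
  pop -> removed A, stack = [], depth=0
Final depth = 0

0


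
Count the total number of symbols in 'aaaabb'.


String: 'aaaabb'
Counting characters:
  'a' appears 4 time(s)
  'b' appears 2 time(s)
Total length = 4 + 2 = 6

6


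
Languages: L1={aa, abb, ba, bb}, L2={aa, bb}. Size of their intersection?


L1 = {aa, abb, ba, bb}
L2 = {aa, bb}
Checking each string in L1 against L2:
  'aa': in L2? Yes
  'abb': in L2? No
  'ba': in L2? No
  'bb': in L2? Yes
Intersection = {aa, bb}
|L1 ∩ L2| = 2

2


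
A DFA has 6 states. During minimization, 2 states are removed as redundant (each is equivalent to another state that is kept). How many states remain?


Original DFA: 6 states
Redundant states removed: 2
Minimized states = original - removed
= 6 - 2
= 4

4


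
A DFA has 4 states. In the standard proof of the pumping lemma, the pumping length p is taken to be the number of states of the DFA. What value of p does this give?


Pumping lemma for regular languages (standard proof):
Take p = |Q|, the number of DFA states.
Any string of length >= |Q| passes through |Q|+1 states while reading its first |Q| symbols,
so by pigeonhole some state repeats, giving the loop that can be pumped.
Here |Q| = 4
Therefore the proof uses p = 4

4


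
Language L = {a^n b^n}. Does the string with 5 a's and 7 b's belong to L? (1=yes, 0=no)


Language requires equal numbers of a's and b's
PDA pushes for each 'a', pops for each 'b'
Number of a's = 5
Number of b's = 7
5 != 7 -> Reject

0


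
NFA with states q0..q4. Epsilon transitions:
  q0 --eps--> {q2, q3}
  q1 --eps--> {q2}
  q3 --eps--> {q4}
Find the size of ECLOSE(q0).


Starting from q0
Initialize closure = {q0}
Follow epsilon from q0 -> add q2
Follow epsilon from q0 -> add q3
Follow epsilon from q3 -> add q4
Final closure: {q0, q2, q3, q4}
Size = 4

4


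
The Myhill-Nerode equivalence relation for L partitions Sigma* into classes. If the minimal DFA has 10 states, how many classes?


Myhill-Nerode theorem:
Number of equivalence classes = number of states in minimal DFA
Minimal DFA states = 10
Therefore equivalence classes = 10

10


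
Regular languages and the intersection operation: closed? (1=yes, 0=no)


Regular languages are closed under all standard operations:
- Union: Yes (product construction)
- Intersection: Yes (product construction)
- Complement: Yes (swap accept/reject)
- Concatenation: Yes (NFA construction)
Operation: intersection -> Closed

1


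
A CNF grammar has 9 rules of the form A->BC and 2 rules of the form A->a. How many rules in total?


CNF allows two rule forms:
  A -> BC (binary): 9 rules
  A -> a (terminal): 2 rules
Total = 9 + 2 = 11

11


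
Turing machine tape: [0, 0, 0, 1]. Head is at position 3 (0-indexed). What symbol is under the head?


Tape: [0, 0, 0, 1]
Positions: 0 1 2 3
Values:    0 0 0 1
Head at position 3
tape[3] = 1

1


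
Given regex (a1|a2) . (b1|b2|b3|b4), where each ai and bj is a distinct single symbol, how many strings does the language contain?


First group: 2 alternatives
Second group: 4 alternatives
Concatenation: each choice from group 1 pairs with each from group 2
Total = 2 x 4 = 8

8


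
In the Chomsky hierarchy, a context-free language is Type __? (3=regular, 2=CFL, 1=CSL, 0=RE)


Chomsky hierarchy levels:
  Type 3: Regular (DFA/NFA/regex)
  Type 2: Context-free (PDA)
  Type 1: Context-sensitive
  Type 0: Recursively enumerable (TM)
'context-free' corresponds to Type 2

2


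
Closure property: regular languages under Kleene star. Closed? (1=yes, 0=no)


Regular languages are closed under:
- Union (DFA product construction)
- Intersection (DFA product construction)
- Complement (swap accept/reject states)
- Concatenation (NFA construction)
- Kleene star (NFA construction)
Kleene star is in this list
Therefore: closed

1


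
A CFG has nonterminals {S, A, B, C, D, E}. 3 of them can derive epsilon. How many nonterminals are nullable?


Nonterminals: {S, A, B, C, D, E}
A nonterminal is nullable if it can derive epsilon
Counting nullable nonterminals: 3
Total nullable = 3

3


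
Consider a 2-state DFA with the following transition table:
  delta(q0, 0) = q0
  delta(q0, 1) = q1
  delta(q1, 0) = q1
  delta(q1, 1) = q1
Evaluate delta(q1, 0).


Looking up transition function:
delta(q1, 0) in the table
Row: q1, Column: 0
Result: q1

q1


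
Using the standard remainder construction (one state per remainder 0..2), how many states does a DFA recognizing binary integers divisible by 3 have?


Divisibility by 3 is tracked via the remainder mod 3: 0, 1, ..., 2
The construction assigns one state to each remainder
Number of remainders = 3

3


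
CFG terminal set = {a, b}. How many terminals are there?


Terminal symbols: a, b
Counting each: a (#1), b (#2)
Total = 2

2


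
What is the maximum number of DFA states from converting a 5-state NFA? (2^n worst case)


NFA has 5 states
Subset construction: each DFA state = subset of NFA states
Maximum subsets = 2^5
2^5 = 32

32


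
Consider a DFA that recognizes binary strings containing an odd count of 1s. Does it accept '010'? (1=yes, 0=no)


DFA has 2 states: q_even (start, accept=no) and q_odd
Processing string '010' character by character:
  Position 0: read '0', 1-count=0 -> q_even (no change)
  Position 1: read '1', 1-count=1 -> q_odd
  Position 2: read '0', 1-count=1 -> q_odd (no change)
Final state: q_odd, total 1s = 1 (odd); the DFA requires an odd count -> accept

1


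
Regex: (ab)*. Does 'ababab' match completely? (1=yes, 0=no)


Pattern: (ab)*
String: 'ababab'
Pattern requires: zero or more repetitions of 'ab'
Pairs: ['ab', 'ab', 'ab']
All pairs are 'ab'? Yes
Result: 1

1


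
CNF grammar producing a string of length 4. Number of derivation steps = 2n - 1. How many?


Chomsky Normal Form derivation:
String length n = 4
Each step either:
  - Splits a nonterminal into two (n-1 such steps)
  - Converts a nonterminal to terminal (n such steps)
Total = (n-1) + n = 2n - 1
= 2(4) - 1
= 8 - 1
= 7

7


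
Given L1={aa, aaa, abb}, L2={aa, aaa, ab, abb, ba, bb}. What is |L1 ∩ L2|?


L1 = {aa, aaa, abb}
L2 = {aa, aaa, ab, abb, ba, bb}
Checking each string in L1 against L2:
  'aa': in L2? Yes
  'aaa': in L2? Yes
  'abb': in L2? Yes
Intersection = {aa, aaa, abb}
|L1 ∩ L2| = 3

3


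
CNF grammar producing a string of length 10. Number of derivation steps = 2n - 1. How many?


Chomsky Normal Form derivation:
String length n = 10
Each step either:
  - Splits a nonterminal into two (n-1 such steps)
  - Converts a nonterminal to terminal (n such steps)
Total = (n-1) + n = 2n - 1
= 2(10) - 1
= 20 - 1
= 19

19


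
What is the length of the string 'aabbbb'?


String: 'aabbbb'
Counting characters:
  'a' appears 2 time(s)
  'b' appears 4 time(s)
Total length = 2 + 4 = 6

6


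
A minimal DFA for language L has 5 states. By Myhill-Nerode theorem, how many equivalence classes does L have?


Myhill-Nerode theorem:
Number of equivalence classes = number of states in minimal DFA
Minimal DFA states = 5
Therefore equivalence classes = 5

5


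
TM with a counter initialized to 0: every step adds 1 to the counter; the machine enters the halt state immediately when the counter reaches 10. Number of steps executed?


Counter starts at 0. Counting sequence:
  Step 1: counter = 1
  Step 2: counter = 2
  Step 3: counter = 3
  Step 4: counter = 4
  Step 5: counter = 5
  Step 6: counter = 6
  ...
  Step 10: counter = 10
Counter reached 10 -> halt
Total steps = 10

10


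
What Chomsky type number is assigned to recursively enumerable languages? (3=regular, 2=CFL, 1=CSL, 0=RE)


Chomsky hierarchy levels:
  Type 3: Regular (DFA/NFA/regex)
  Type 2: Context-free (PDA)
  Type 1: Context-sensitive
  Type 0: Recursively enumerable (TM)
'recursively enumerable' corresponds to Type 0

0


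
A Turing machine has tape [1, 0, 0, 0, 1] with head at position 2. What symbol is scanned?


Tape: [1, 0, 0, 0, 1]
Positions: 0 1 2 3 4
Values:    1 0 0 0 1
Head at position 2
tape[2] = 0

0


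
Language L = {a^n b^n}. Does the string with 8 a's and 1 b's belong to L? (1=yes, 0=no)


Language requires equal numbers of a's and b's
PDA pushes for each 'a', pops for each 'b'
Number of a's = 8
Number of b's = 1
8 != 1 -> Reject

0


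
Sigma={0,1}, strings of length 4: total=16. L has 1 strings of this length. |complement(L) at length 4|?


Alphabet: {0,1}
String length: 4
Total strings of length 4 = 2^4 = 16
Strings in L = 1
Complement = total - |L|
= 16 - 1
= 15

15


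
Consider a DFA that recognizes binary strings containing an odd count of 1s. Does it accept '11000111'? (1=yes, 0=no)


DFA has 2 states: q_even (start, accept=no) and q_odd
Processing string '11000111' character by character:
  Position 0: read '1', 1-count=1 -> q_odd
  Position 1: read '1', 1-count=2 -> q_even
  Position 2: read '0', 1-count=2 -> q_even (no change)
  Position 3: read '0', 1-count=2 -> q_even (no change)
  Position 4: read '0', 1-count=2 -> q_even (no change)
  Position 5: read '1', 1-count=3 -> q_odd
  Position 6: read '1', 1-count=4 -> q_even
  Position 7: read '1', 1-count=5 -> q_odd
Final state: q_odd, total 1s = 5 (odd); the DFA requires an odd count -> accept

1


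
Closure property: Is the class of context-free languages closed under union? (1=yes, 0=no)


CFL closure properties:
  Closed under: union, concatenation, Kleene star
  NOT closed under: intersection, complement
Operation 'union' is in closed list -> Yes (closed)

1


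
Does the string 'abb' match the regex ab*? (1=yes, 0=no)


Pattern: ab*
String: 'abb'
Pattern requires: exactly one 'a' followed by zero or more 'b's
First char is 'a' -> OK
Rest 'bb': all b's? Yes
Result: 1

1


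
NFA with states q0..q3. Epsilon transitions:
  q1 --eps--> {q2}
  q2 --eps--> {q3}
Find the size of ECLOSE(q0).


Starting from q0
Initialize closure = {q0}
q0 has no outgoing epsilon transitions -> nothing to add
Final closure: {q0}
Size = 1

1


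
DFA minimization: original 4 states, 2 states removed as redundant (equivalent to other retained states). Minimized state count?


Original DFA: 4 states
Redundant states removed: 2
Minimized states = original - removed
= 4 - 2
= 2

2


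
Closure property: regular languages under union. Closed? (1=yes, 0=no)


Regular languages are closed under:
- Union (DFA product construction)
- Intersection (DFA product construction)
- Complement (swap accept/reject states)
- Concatenation (NFA construction)
- Kleene star (NFA construction)
union is in this list
Therefore: closed

1


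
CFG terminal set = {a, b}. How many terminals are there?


Terminal symbols: a, b
Counting each: a (#1), b (#2)
Total = 2

2


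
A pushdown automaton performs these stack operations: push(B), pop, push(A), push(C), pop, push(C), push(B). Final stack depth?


Tracing stack operations:
  push(B) -> stack = [B], depth=1
  pop -> removed B, stack = [], depth=0
  push(A) -> stack = [A], depth=1
  push(C) -> stack = [A,C], depth=2
  pop -> removed C, stack = [A], depth=1
  push(C) -> stack = [A,C], depth=2
  push(B) -> stack = [A,C,B], depth=3
Final depth = 3

3


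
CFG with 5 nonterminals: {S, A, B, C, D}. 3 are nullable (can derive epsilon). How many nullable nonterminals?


Nonterminals: {S, A, B, C, D}
A nonterminal is nullable if it can derive epsilon
Counting nullable nonterminals: 3
Total nullable = 3

3


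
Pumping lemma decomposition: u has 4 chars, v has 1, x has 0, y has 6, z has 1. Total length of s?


|s| = |u| + |v| + |x| + |y| + |z|
= 4 + 1 + 0 + 6 + 1
= 5 + 0 + 7
= 5 + 7
= 12

12


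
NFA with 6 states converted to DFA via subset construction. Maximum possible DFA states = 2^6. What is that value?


NFA has 6 states
Subset construction: each DFA state = subset of NFA states
Maximum subsets = 2^6
2^6 = 64

64


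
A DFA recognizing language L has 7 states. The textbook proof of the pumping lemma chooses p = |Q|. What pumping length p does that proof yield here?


Pumping lemma for regular languages (standard proof):
Take p = |Q|, the number of DFA states.
Any string of length >= |Q| passes through |Q|+1 states while reading its first |Q| symbols,
so by pigeonhole some state repeats, giving the loop that can be pumped.
Here |Q| = 7
Therefore the proof uses p = 7

7


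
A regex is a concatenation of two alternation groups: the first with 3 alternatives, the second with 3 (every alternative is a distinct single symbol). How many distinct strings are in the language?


First group: 3 alternatives
Second group: 3 alternatives
Concatenation: each choice from group 1 pairs with each from group 2
Total = 3 x 3 = 9

9


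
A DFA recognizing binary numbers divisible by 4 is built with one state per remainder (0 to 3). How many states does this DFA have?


Divisibility by 4 is tracked via the remainder mod 4: 0, 1, ..., 3
The construction assigns one state to each remainder
Number of remainders = 4

4


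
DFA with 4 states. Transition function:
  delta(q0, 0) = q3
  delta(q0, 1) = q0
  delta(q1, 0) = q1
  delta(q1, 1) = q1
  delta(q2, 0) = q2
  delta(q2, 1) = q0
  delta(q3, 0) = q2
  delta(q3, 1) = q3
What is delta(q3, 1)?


Looking up transition function:
delta(q3, 1) in the table
Row: q3, Column: 1
Result: q3

q3


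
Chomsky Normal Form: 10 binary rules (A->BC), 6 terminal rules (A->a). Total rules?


CNF allows two rule forms:
  A -> BC (binary): 10 rules
  A -> a (terminal): 6 rules
Total = 10 + 6 = 16

16


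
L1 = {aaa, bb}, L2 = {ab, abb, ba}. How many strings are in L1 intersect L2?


L1 = {aaa, bb}
L2 = {ab, abb, ba}
Checking each string in L1 against L2:
  'aaa': in L2? No
  'bb': in L2? No
Intersection = {}
|L1 ∩ L2| = 0

0


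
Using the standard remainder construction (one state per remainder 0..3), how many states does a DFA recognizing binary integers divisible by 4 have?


Divisibility by 4 is tracked via the remainder mod 4: 0, 1, ..., 3
The construction assigns one state to each remainder
Number of remainders = 4

4


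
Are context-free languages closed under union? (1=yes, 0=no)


CFL closure properties:
  Closed under: union, concatenation, Kleene star
  NOT closed under: intersection, complement
Operation 'union' is in closed list -> Yes (closed)

1


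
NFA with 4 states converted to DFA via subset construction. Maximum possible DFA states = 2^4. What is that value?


NFA has 4 states
Subset construction: each DFA state = subset of NFA states
Maximum subsets = 2^4
2^4 = 16

16


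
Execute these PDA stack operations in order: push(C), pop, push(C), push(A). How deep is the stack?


Tracing stack operations:
  push(C) -> stack = [C], depth=1
  pop -> removed C, stack = [], depth=0
  push(C) -> stack = [C], depth=1
  push(A) -> stack = [C,A], depth=2
Final depth = 2

2


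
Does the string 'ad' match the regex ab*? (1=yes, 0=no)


Pattern: ab*
String: 'ad'
Pattern requires: exactly one 'a' followed by zero or more 'b's
First char is 'a' -> OK
Rest 'd': all b's? No
Result: 0

0


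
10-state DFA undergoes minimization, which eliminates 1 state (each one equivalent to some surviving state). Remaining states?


Original DFA: 10 states
Redundant states removed: 1
Minimized states = original - removed
= 10 - 1
= 9

9


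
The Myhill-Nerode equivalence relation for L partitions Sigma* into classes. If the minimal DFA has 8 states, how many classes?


Myhill-Nerode theorem:
Number of equivalence classes = number of states in minimal DFA
Minimal DFA states = 8
Therefore equivalence classes = 8

8


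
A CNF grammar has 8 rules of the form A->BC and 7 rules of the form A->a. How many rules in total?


CNF allows two rule forms:
  A -> BC (binary): 8 rules
  A -> a (terminal): 7 rules
Total = 8 + 7 = 15

15


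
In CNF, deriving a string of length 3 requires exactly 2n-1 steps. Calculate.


Chomsky Normal Form derivation:
String length n = 3
Each step either:
  - Splits a nonterminal into two (n-1 such steps)
  - Converts a nonterminal to terminal (n such steps)
Total = (n-1) + n = 2n - 1
= 2(3) - 1
= 6 - 1
= 5

5


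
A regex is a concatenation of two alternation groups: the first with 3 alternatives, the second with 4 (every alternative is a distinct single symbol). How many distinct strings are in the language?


First group: 3 alternatives
Second group: 4 alternatives
Concatenation: each choice from group 1 pairs with each from group 2
Total = 3 x 4 = 12

12


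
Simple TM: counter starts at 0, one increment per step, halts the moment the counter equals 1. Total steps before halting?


Counter starts at 0. Counting sequence:
  Step 1: counter = 1
Counter reached 1 -> halt
Total steps = 1

1


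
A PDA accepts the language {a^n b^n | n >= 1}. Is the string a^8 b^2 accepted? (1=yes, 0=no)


Language requires equal numbers of a's and b's
PDA pushes for each 'a', pops for each 'b'
Number of a's = 8
Number of b's = 2
8 != 2 -> Reject

0


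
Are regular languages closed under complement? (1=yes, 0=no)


Regular languages are closed under:
- Union (DFA product construction)
- Intersection (DFA product construction)
- Complement (swap accept/reject states)
- Concatenation (NFA construction)
- Kleene star (NFA construction)
complement is in this list
Therefore: closed

1


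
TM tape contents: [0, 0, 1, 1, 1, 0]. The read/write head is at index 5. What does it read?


Tape: [0, 0, 1, 1, 1, 0]
Positions: 0 1 2 3 4 5
Values:    0 0 1 1 1 0
Head at position 5
tape[5] = 0

0


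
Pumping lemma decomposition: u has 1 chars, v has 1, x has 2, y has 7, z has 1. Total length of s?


|s| = |u| + |v| + |x| + |y| + |z|
= 1 + 1 + 2 + 7 + 1
= 2 + 2 + 8
= 4 + 8
= 12

12


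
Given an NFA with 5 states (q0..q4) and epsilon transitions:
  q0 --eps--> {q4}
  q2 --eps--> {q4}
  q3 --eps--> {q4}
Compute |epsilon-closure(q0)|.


Starting from q0
Initialize closure = {q0}
Follow epsilon from q0 -> add q4
Final closure: {q0, q4}
Size = 2

2


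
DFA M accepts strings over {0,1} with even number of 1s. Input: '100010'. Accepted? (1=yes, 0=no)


DFA has 2 states: q_even (start, accept=yes) and q_odd
Processing string '100010' character by character:
  Position 0: read '1', 1-count=1 -> q_odd
  Position 1: read '0', 1-count=1 -> q_odd (no change)
  Position 2: read '0', 1-count=1 -> q_odd (no change)
  Position 3: read '0', 1-count=1 -> q_odd (no change)
  Position 4: read '1', 1-count=2 -> q_even
  Position 5: read '0', 1-count=2 -> q_even (no change)
Final state: q_even, total 1s = 2 (even); the DFA requires an even count -> accept

1


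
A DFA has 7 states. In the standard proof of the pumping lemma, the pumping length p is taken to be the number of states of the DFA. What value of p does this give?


Pumping lemma for regular languages (standard proof):
Take p = |Q|, the number of DFA states.
Any string of length >= |Q| passes through |Q|+1 states while reading its first |Q| symbols,
so by pigeonhole some state repeats, giving the loop that can be pumped.
Here |Q| = 7
Therefore the proof uses p = 7

7


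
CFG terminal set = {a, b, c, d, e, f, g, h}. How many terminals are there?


Terminal symbols: a, b, c, d, e, f, g, h
Counting each: a (#1), b (#2), c (#3), d (#4), e (#5), f (#6), g (#7), h (#8)
Total = 8

8


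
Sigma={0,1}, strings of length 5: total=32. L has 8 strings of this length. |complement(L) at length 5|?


Alphabet: {0,1}
String length: 5
Total strings of length 5 = 2^5 = 32
Strings in L = 8
Complement = total - |L|
= 32 - 8
= 24

24


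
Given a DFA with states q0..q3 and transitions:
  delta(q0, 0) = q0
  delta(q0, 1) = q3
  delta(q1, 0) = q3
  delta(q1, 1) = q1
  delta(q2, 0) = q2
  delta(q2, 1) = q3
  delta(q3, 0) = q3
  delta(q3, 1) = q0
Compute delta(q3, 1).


Looking up transition function:
delta(q3, 1) in the table
Row: q3, Column: 1
Result: q0

q0


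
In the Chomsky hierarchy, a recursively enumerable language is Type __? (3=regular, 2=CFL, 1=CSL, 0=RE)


Chomsky hierarchy levels:
  Type 3: Regular (DFA/NFA/regex)
  Type 2: Context-free (PDA)
  Type 1: Context-sensitive
  Type 0: Recursively enumerable (TM)
'recursively enumerable' corresponds to Type 0

0


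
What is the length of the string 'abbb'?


String: 'abbb'
Counting characters:
  'a' appears 1 time(s)
  'b' appears 3 time(s)
Total length = 1 + 3 = 4

4


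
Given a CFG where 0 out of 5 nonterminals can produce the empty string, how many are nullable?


Nonterminals: {S, A, B, C, D}
A nonterminal is nullable if it can derive epsilon
Counting nullable nonterminals: 0
Total nullable = 0

0


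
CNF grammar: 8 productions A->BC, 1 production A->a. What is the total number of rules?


CNF allows two rule forms:
  A -> BC (binary): 8 rules
  A -> a (terminal): 1 rule
Total = 8 + 1 = 9

9


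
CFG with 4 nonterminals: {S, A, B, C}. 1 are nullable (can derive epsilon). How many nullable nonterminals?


Nonterminals: {S, A, B, C}
A nonterminal is nullable if it can derive epsilon
Counting nullable nonterminals: 1
Total nullable = 1

1


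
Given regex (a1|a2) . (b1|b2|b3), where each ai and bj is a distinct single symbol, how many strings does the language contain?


First group: 2 alternatives
Second group: 3 alternatives
Concatenation: each choice from group 1 pairs with each from group 2
Total = 2 x 3 = 6

6


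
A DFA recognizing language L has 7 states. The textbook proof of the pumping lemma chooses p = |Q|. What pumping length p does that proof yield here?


Pumping lemma for regular languages (standard proof):
Take p = |Q|, the number of DFA states.
Any string of length >= |Q| passes through |Q|+1 states while reading its first |Q| symbols,
so by pigeonhole some state repeats, giving the loop that can be pumped.
Here |Q| = 7
Therefore the proof uses p = 7

7


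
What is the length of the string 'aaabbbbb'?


String: 'aaabbbbb'
Counting characters:
  'a' appears 3 time(s)
  'b' appears 5 time(s)
Total length = 3 + 5 = 8

8


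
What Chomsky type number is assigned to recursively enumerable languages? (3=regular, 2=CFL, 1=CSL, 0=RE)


Chomsky hierarchy levels:
  Type 3: Regular (DFA/NFA/regex)
  Type 2: Context-free (PDA)
  Type 1: Context-sensitive
  Type 0: Recursively enumerable (TM)
'recursively enumerable' corresponds to Type 0

0


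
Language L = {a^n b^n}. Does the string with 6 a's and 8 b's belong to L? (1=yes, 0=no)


Language requires equal numbers of a's and b's
PDA pushes for each 'a', pops for each 'b'
Number of a's = 6
Number of b's = 8
6 != 8 -> Reject

0


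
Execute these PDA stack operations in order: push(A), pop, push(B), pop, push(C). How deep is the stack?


Tracing stack operations:
  push(A) -> stack = [A], depth=1
  pop -> removed A, stack = [], depth=0
  push(B) -> stack = [B], depth=1
  pop -> removed B, stack = [], depth=0
  push(C) -> stack = [C], depth=1
Final depth = 1

1


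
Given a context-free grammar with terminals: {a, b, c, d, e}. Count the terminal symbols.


Terminal symbols: a, b, c, d, e
Counting each: a (#1), b (#2), c (#3), d (#4), e (#5)
Total = 5

5


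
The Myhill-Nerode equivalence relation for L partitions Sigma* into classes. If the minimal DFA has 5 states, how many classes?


Myhill-Nerode theorem:
Number of equivalence classes = number of states in minimal DFA
Minimal DFA states = 5
Therefore equivalence classes = 5

5


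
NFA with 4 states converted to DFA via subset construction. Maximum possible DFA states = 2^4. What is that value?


NFA has 4 states
Subset construction: each DFA state = subset of NFA states
Maximum subsets = 2^4
2^4 = 16

16


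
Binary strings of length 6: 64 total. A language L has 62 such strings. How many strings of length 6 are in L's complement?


Alphabet: {0,1}
String length: 6
Total strings of length 6 = 2^6 = 64
Strings in L = 62
Complement = total - |L|
= 64 - 62
= 2

2


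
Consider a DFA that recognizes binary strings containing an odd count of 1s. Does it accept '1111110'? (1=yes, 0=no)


DFA has 2 states: q_even (start, accept=no) and q_odd
Processing string '1111110' character by character:
  Position 0: read '1', 1-count=1 -> q_odd
  Position 1: read '1', 1-count=2 -> q_even
  Position 2: read '1', 1-count=3 -> q_odd
  Position 3: read '1', 1-count=4 -> q_even
  Position 4: read '1', 1-count=5 -> q_odd
  Position 5: read '1', 1-count=6 -> q_even
  Position 6: read '0', 1-count=6 -> q_even (no change)
Final state: q_even, total 1s = 6 (even); the DFA requires an odd count -> reject

0


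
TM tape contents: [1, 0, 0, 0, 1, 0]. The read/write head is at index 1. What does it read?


Tape: [1, 0, 0, 0, 1, 0]
Positions: 0 1 2 3 4 5
Values:    1 0 0 0 1 0
Head at position 1
tape[1] = 0

0


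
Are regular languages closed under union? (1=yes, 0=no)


Regular languages are closed under:
- Union (DFA product construction)
- Intersection (DFA product construction)
- Complement (swap accept/reject states)
- Concatenation (NFA construction)
- Kleene star (NFA construction)
union is in this list
Therefore: closed

1


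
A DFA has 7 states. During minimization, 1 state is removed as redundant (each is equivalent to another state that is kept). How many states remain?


Original DFA: 7 states
Redundant states removed: 1
Minimized states = original - removed
= 7 - 1
= 6

6


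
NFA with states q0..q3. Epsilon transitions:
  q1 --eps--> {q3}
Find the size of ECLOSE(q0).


Starting from q0
Initialize closure = {q0}
q0 has no outgoing epsilon transitions -> nothing to add
Final closure: {q0}
Size = 1

1


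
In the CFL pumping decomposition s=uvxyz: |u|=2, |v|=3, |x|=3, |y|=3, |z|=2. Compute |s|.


|s| = |u| + |v| + |x| + |y| + |z|
= 2 + 3 + 3 + 3 + 2
= 5 + 3 + 5
= 8 + 5
= 13

13


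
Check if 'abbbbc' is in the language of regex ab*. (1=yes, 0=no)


Pattern: ab*
String: 'abbbbc'
Pattern requires: exactly one 'a' followed by zero or more 'b's
First char is 'a' -> OK
Rest 'bbbbc': all b's? No
Result: 0

0


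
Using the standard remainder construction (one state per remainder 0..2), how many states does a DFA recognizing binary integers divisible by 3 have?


Divisibility by 3 is tracked via the remainder mod 3: 0, 1, ..., 2
The construction assigns one state to each remainder
Number of remainders = 3

3


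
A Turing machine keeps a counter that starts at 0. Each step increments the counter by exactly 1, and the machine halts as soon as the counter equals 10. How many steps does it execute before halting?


Counter starts at 0. Counting sequence:
  Step 1: counter = 1
  Step 2: counter = 2
  Step 3: counter = 3
  Step 4: counter = 4
  Step 5: counter = 5
  Step 6: counter = 6
  ...
  Step 10: counter = 10
Counter reached 10 -> halt
Total steps = 10

10


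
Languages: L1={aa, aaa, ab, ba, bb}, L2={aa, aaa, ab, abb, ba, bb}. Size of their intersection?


L1 = {aa, aaa, ab, ba, bb}
L2 = {aa, aaa, ab, abb, ba, bb}
Checking each string in L1 against L2:
  'aa': in L2? Yes
  'aaa': in L2? Yes
  'ab': in L2? Yes
  'ba': in L2? Yes
  'bb': in L2? Yes
Intersection = {aa, aaa, ab, ba, bb}
|L1 ∩ L2| = 5

5


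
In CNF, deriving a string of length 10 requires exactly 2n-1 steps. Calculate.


Chomsky Normal Form derivation:
String length n = 10
Each step either:
  - Splits a nonterminal into two (n-1 such steps)
  - Converts a nonterminal to terminal (n such steps)
Total = (n-1) + n = 2n - 1
= 2(10) - 1
= 20 - 1
= 19

19


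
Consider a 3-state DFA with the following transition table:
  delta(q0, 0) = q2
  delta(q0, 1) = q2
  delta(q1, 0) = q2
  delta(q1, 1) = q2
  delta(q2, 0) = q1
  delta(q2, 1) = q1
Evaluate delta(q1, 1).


Looking up transition function:
delta(q1, 1) in the table
Row: q1, Column: 1
Result: q2

q2


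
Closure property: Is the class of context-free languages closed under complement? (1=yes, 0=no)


CFL closure properties:
  Closed under: union, concatenation, Kleene star
  NOT closed under: intersection, complement
Operation 'complement' is in not-closed list -> No (not closed)

0


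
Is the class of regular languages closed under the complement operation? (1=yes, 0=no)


Regular languages are closed under:
- Union (DFA product construction)
- Intersection (DFA product construction)
- Complement (swap accept/reject states)
- Concatenation (NFA construction)
- Kleene star (NFA construction)
complement is in this list
Therefore: closed

1


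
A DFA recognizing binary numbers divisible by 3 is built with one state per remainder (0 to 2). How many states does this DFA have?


Divisibility by 3 is tracked via the remainder mod 3: 0, 1, ..., 2
The construction assigns one state to each remainder
Number of remainders = 3

3


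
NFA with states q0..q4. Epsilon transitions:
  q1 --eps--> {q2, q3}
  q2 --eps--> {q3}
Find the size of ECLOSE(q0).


Starting from q0
Initialize closure = {q0}
q0 has no outgoing epsilon transitions -> nothing to add
Final closure: {q0}
Size = 1

1


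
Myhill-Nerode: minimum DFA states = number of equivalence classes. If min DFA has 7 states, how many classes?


Myhill-Nerode theorem:
Number of equivalence classes = number of states in minimal DFA
Minimal DFA states = 7
Therefore equivalence classes = 7

7


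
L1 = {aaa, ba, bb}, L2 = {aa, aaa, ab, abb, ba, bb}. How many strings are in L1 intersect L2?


L1 = {aaa, ba, bb}
L2 = {aa, aaa, ab, abb, ba, bb}
Checking each string in L1 against L2:
  'aaa': in L2? Yes
  'ba': in L2? Yes
  'bb': in L2? Yes
Intersection = {aaa, ba, bb}
|L1 ∩ L2| = 3

3


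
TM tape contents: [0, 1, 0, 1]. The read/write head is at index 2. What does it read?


Tape: [0, 1, 0, 1]
Positions: 0 1 2 3
Values:    0 1 0 1
Head at position 2
tape[2] = 0

0


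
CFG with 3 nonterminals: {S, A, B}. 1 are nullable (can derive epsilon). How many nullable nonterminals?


Nonterminals: {S, A, B}
A nonterminal is nullable if it can derive epsilon
Counting nullable nonterminals: 1
Total nullable = 1

1


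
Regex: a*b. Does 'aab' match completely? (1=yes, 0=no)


Pattern: a*b
String: 'aab'
Pattern requires: zero or more 'a's followed by exactly one 'b'
Found 2 leading 'a's
Remaining: 'b'
Remaining is exactly 'b' -> match
Result: 1

1


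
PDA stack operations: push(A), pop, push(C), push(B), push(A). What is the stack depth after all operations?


Tracing stack operations:
  push(A) -> stack = [A], depth=1
  pop -> removed A, stack = [], depth=0
  push(C) -> stack = [C], depth=1
  push(B) -> stack = [C,B], depth=2
  push(A) -> stack = [C,B,A], depth=3
Final depth = 3

3


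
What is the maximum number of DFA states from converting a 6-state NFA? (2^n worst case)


NFA has 6 states
Subset construction: each DFA state = subset of NFA states
Maximum subsets = 2^6
2^6 = 64

64


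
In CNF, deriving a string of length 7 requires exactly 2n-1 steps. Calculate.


Chomsky Normal Form derivation:
String length n = 7
Each step either:
  - Splits a nonterminal into two (n-1 such steps)
  - Converts a nonterminal to terminal (n such steps)
Total = (n-1) + n = 2n - 1
= 2(7) - 1
= 14 - 1
= 13

13


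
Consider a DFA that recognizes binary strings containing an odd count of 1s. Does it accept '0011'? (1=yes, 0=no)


DFA has 2 states: q_even (start, accept=no) and q_odd
Processing string '0011' character by character:
  Position 0: read '0', 1-count=0 -> q_even (no change)
  Position 1: read '0', 1-count=0 -> q_even (no change)
  Position 2: read '1', 1-count=1 -> q_odd
  Position 3: read '1', 1-count=2 -> q_even
Final state: q_even, total 1s = 2 (even); the DFA requires an odd count -> reject

0


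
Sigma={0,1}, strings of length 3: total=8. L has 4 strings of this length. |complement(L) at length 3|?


Alphabet: {0,1}
String length: 3
Total strings of length 3 = 2^3 = 8
Strings in L = 4
Complement = total - |L|
= 8 - 4
= 4

4


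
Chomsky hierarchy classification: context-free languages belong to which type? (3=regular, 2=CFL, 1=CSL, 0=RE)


Chomsky hierarchy levels:
  Type 3: Regular (DFA/NFA/regex)
  Type 2: Context-free (PDA)
  Type 1: Context-sensitive
  Type 0: Recursively enumerable (TM)
'context-free' corresponds to Type 2

2


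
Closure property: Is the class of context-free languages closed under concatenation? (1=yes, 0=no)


CFL closure properties:
  Closed under: union, concatenation, Kleene star
  NOT closed under: intersection, complement
Operation 'concatenation' is in closed list -> Yes (closed)

1


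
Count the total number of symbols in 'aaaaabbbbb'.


String: 'aaaaabbbbb'
Counting characters:
  'a' appears 5 time(s)
  'b' appears 5 time(s)
Total length = 5 + 5 = 10

10


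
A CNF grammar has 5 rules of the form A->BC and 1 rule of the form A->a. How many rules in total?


CNF allows two rule forms:
  A -> BC (binary): 5 rules
  A -> a (terminal): 1 rule
Total = 5 + 1 = 6

6


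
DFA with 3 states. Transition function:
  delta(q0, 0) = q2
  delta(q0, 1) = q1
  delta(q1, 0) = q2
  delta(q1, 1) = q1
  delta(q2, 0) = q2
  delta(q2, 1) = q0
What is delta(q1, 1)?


Looking up transition function:
delta(q1, 1) in the table
Row: q1, Column: 1
Result: q1

q1


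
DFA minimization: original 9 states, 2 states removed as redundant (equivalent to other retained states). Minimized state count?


Original DFA: 9 states
Redundant states removed: 2
Minimized states = original - removed
= 9 - 2
= 7

7


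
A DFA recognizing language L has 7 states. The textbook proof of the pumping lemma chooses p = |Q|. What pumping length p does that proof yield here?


Pumping lemma for regular languages (standard proof):
Take p = |Q|, the number of DFA states.
Any string of length >= |Q| passes through |Q|+1 states while reading its first |Q| symbols,
so by pigeonhole some state repeats, giving the loop that can be pumped.
Here |Q| = 7
Therefore the proof uses p = 7

7


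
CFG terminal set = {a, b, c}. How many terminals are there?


Terminal symbols: a, b, c
Counting each: a (#1), b (#2), c (#3)
Total = 3

3


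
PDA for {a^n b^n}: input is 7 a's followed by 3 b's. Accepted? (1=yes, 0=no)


Language requires equal numbers of a's and b's
PDA pushes for each 'a', pops for each 'b'
Number of a's = 7
Number of b's = 3
7 != 3 -> Reject

0


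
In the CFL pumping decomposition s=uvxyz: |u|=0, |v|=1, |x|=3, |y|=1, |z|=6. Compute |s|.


|s| = |u| + |v| + |x| + |y| + |z|
= 0 + 1 + 3 + 1 + 6
= 1 + 3 + 7
= 4 + 7
= 11

11


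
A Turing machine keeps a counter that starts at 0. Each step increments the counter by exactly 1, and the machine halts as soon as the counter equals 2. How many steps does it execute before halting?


Counter starts at 0. Counting sequence:
  Step 1: counter = 1
  Step 2: counter = 2
Counter reached 2 -> halt
Total steps = 2

2
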